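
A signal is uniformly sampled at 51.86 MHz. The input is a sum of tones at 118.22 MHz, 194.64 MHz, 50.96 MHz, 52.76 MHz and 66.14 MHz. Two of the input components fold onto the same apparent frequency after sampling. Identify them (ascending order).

50.96 MHz, 52.76 MHz

fs/2 = 25.93 MHz.
118.22 MHz mod fs = 14.5 MHz.
14.5 MHz ≤ fs/2 = 25.93 MHz, appears at 14.5 MHz.
194.64 MHz mod fs = 39.06 MHz.
39.06 MHz > fs/2 = 25.93 MHz, folds to fs − 39.06 MHz = 12.8 MHz.
50.96 MHz > fs/2 = 25.93 MHz, folds to fs − 50.96 MHz = 0.9 MHz.
52.76 MHz mod fs = 0.9 MHz.
0.9 MHz ≤ fs/2 = 25.93 MHz, appears at 0.9 MHz.
66.14 MHz mod fs = 14.28 MHz.
14.28 MHz ≤ fs/2 = 25.93 MHz, appears at 14.28 MHz.
50.96 MHz and 52.76 MHz both map to 0.9 MHz.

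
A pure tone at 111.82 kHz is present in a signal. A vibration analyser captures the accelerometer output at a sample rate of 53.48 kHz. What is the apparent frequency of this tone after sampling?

4.86 kHz

111.82 kHz mod fs = 4.86 kHz.
4.86 kHz ≤ fs/2 = 26.74 kHz, appears at 4.86 kHz.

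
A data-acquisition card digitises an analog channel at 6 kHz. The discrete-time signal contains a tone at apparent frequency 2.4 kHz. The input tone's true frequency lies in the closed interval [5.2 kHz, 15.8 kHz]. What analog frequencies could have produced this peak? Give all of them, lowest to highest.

8.4 kHz, 9.6 kHz, 14.4 kHz, 15.6 kHz

Frequencies that alias to 2.4 kHz are k·fs ± 2.4 kHz for integer k ≥ 0.
k=0: 2.4 kHz.
k=1: 3.6 kHz, 8.4 kHz.
k=2: 9.6 kHz, 14.4 kHz.
k=3: 15.6 kHz, 20.4 kHz.
k=4: 21.6 kHz, 26.4 kHz.
Within [5.2 kHz, 15.8 kHz]: 8.4 kHz, 9.6 kHz, 14.4 kHz, 15.6 kHz.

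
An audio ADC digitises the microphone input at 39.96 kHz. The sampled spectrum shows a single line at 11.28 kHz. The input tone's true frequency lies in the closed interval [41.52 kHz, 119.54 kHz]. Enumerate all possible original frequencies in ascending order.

51.24 kHz, 68.64 kHz, 91.2 kHz, 108.6 kHz

Frequencies that alias to 11.28 kHz are k·fs ± 11.28 kHz for integer k ≥ 0.
k=0: 11.28 kHz.
k=1: 28.68 kHz, 51.24 kHz.
k=2: 68.64 kHz, 91.2 kHz.
k=3: 108.6 kHz, 131.16 kHz.
k=4: 148.56 kHz, 171.12 kHz.
Within [41.52 kHz, 119.54 kHz]: 51.24 kHz, 68.64 kHz, 91.2 kHz, 108.6 kHz.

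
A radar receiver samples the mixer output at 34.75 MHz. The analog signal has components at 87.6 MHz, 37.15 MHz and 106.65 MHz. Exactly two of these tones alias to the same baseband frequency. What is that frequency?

fs/2 = 17.375 MHz.
87.6 MHz mod fs = 18.1 MHz.
18.1 MHz > fs/2 = 17.375 MHz, folds to fs − 18.1 MHz = 16.65 MHz.
37.15 MHz mod fs = 2.4 MHz.
2.4 MHz ≤ fs/2 = 17.375 MHz, appears at 2.4 MHz.
106.65 MHz mod fs = 2.4 MHz.
2.4 MHz ≤ fs/2 = 17.375 MHz, appears at 2.4 MHz.
37.15 MHz and 106.65 MHz both map to 2.4 MHz.

2.4 MHz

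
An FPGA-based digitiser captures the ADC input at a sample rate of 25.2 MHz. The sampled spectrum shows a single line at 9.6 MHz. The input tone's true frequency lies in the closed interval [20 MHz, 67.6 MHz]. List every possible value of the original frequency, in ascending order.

Frequencies that alias to 9.6 MHz are k·fs ± 9.6 MHz for integer k ≥ 0.
k=0: 9.6 MHz.
k=1: 15.6 MHz, 34.8 MHz.
k=2: 40.8 MHz, 60 MHz.
k=3: 66 MHz, 85.2 MHz.
k=4: 91.2 MHz, 110.4 MHz.
Within [20 MHz, 67.6 MHz]: 34.8 MHz, 40.8 MHz, 60 MHz, 66 MHz.

34.8 MHz, 40.8 MHz, 60 MHz, 66 MHz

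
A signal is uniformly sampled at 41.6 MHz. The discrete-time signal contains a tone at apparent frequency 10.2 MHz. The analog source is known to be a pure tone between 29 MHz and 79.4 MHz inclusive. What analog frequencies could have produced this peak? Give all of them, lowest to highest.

31.4 MHz, 51.8 MHz, 73 MHz

Frequencies that alias to 10.2 MHz are k·fs ± 10.2 MHz for integer k ≥ 0.
k=0: 10.2 MHz.
k=1: 31.4 MHz, 51.8 MHz.
k=2: 73 MHz, 93.4 MHz.
k=3: 114.6 MHz, 135 MHz.
Within [29 MHz, 79.4 MHz]: 31.4 MHz, 51.8 MHz, 73 MHz.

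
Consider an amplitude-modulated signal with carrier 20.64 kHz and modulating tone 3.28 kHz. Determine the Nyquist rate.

47.84 kHz

AM sidebands sit at fc ± fm = 17.36 kHz and 23.92 kHz.
Highest-frequency component: 23.92 kHz.
Nyquist rate = 2 × 23.92 kHz = 47.84 kHz.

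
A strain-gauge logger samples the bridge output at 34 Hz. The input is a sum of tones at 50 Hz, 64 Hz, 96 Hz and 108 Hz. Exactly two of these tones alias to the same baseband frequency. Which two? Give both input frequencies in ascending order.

96 Hz, 108 Hz

fs/2 = 17 Hz.
50 Hz mod fs = 16 Hz.
16 Hz ≤ fs/2 = 17 Hz, appears at 16 Hz.
64 Hz mod fs = 30 Hz.
30 Hz > fs/2 = 17 Hz, folds to fs − 30 Hz = 4 Hz.
96 Hz mod fs = 28 Hz.
28 Hz > fs/2 = 17 Hz, folds to fs − 28 Hz = 6 Hz.
108 Hz mod fs = 6 Hz.
6 Hz ≤ fs/2 = 17 Hz, appears at 6 Hz.
96 Hz and 108 Hz both map to 6 Hz.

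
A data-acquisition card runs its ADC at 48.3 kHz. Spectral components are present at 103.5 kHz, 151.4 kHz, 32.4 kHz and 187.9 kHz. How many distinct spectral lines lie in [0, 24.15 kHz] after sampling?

4

fs/2 = 24.15 kHz.
103.5 kHz mod fs = 6.9 kHz.
6.9 kHz ≤ fs/2 = 24.15 kHz, appears at 6.9 kHz.
151.4 kHz mod fs = 6.5 kHz.
6.5 kHz ≤ fs/2 = 24.15 kHz, appears at 6.5 kHz.
32.4 kHz > fs/2 = 24.15 kHz, folds to fs − 32.4 kHz = 15.9 kHz.
187.9 kHz mod fs = 43 kHz.
43 kHz > fs/2 = 24.15 kHz, folds to fs − 43 kHz = 5.3 kHz.
Distinct values: {5.3 kHz, 6.5 kHz, 6.9 kHz, 15.9 kHz} → 4.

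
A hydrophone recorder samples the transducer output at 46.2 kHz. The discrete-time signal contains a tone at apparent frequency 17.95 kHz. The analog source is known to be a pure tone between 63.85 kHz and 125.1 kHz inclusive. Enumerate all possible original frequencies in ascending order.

Frequencies that alias to 17.95 kHz are k·fs ± 17.95 kHz for integer k ≥ 0.
k=0: 17.95 kHz.
k=1: 28.25 kHz, 64.15 kHz.
k=2: 74.45 kHz, 110.35 kHz.
k=3: 120.65 kHz, 156.55 kHz.
k=4: 166.85 kHz, 202.75 kHz.
Within [63.85 kHz, 125.1 kHz]: 64.15 kHz, 74.45 kHz, 110.35 kHz, 120.65 kHz.

64.15 kHz, 74.45 kHz, 110.35 kHz, 120.65 kHz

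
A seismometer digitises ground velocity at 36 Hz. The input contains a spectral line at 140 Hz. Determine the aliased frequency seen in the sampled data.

140 Hz mod fs = 32 Hz.
32 Hz > fs/2 = 18 Hz, folds to fs − 32 Hz = 4 Hz.

4 Hz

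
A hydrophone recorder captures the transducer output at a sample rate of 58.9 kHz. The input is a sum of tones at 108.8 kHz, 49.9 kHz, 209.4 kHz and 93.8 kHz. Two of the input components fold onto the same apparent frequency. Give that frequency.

fs/2 = 29.45 kHz.
108.8 kHz mod fs = 49.9 kHz.
49.9 kHz > fs/2 = 29.45 kHz, folds to fs − 49.9 kHz = 9 kHz.
49.9 kHz > fs/2 = 29.45 kHz, folds to fs − 49.9 kHz = 9 kHz.
209.4 kHz mod fs = 32.7 kHz.
32.7 kHz > fs/2 = 29.45 kHz, folds to fs − 32.7 kHz = 26.2 kHz.
93.8 kHz mod fs = 34.9 kHz.
34.9 kHz > fs/2 = 29.45 kHz, folds to fs − 34.9 kHz = 24 kHz.
49.9 kHz and 108.8 kHz both map to 9 kHz.

9 kHz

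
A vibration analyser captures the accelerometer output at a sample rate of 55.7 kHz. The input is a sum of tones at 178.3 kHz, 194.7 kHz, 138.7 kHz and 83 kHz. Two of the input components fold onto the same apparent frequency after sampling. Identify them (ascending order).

fs/2 = 27.85 kHz.
178.3 kHz mod fs = 11.2 kHz.
11.2 kHz ≤ fs/2 = 27.85 kHz, appears at 11.2 kHz.
194.7 kHz mod fs = 27.6 kHz.
27.6 kHz ≤ fs/2 = 27.85 kHz, appears at 27.6 kHz.
138.7 kHz mod fs = 27.3 kHz.
27.3 kHz ≤ fs/2 = 27.85 kHz, appears at 27.3 kHz.
83 kHz mod fs = 27.3 kHz.
27.3 kHz ≤ fs/2 = 27.85 kHz, appears at 27.3 kHz.
83 kHz and 138.7 kHz both map to 27.3 kHz.

83 kHz, 138.7 kHz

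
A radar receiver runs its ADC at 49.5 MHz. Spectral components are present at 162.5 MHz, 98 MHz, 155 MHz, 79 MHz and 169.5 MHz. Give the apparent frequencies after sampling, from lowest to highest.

fs/2 = 24.75 MHz.
162.5 MHz mod fs = 14 MHz.
14 MHz ≤ fs/2 = 24.75 MHz, appears at 14 MHz.
98 MHz mod fs = 48.5 MHz.
48.5 MHz > fs/2 = 24.75 MHz, folds to fs − 48.5 MHz = 1 MHz.
155 MHz mod fs = 6.5 MHz.
6.5 MHz ≤ fs/2 = 24.75 MHz, appears at 6.5 MHz.
79 MHz mod fs = 29.5 MHz.
29.5 MHz > fs/2 = 24.75 MHz, folds to fs − 29.5 MHz = 20 MHz.
169.5 MHz mod fs = 21 MHz.
21 MHz ≤ fs/2 = 24.75 MHz, appears at 21 MHz.
Distinct values: {1 MHz, 6.5 MHz, 14 MHz, 20 MHz, 21 MHz}.

1 MHz, 6.5 MHz, 14 MHz, 20 MHz, 21 MHz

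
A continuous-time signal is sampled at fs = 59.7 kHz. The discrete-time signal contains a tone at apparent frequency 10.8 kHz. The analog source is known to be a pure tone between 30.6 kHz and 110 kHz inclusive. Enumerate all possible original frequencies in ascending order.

Frequencies that alias to 10.8 kHz are k·fs ± 10.8 kHz for integer k ≥ 0.
k=0: 10.8 kHz.
k=1: 48.9 kHz, 70.5 kHz.
k=2: 108.6 kHz, 130.2 kHz.
k=3: 168.3 kHz, 189.9 kHz.
Within [30.6 kHz, 110 kHz]: 48.9 kHz, 70.5 kHz, 108.6 kHz.

48.9 kHz, 70.5 kHz, 108.6 kHz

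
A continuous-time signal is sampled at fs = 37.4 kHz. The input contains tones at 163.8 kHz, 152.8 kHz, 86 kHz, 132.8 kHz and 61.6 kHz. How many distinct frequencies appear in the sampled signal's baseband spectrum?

fs/2 = 18.7 kHz.
163.8 kHz mod fs = 14.2 kHz.
14.2 kHz ≤ fs/2 = 18.7 kHz, appears at 14.2 kHz.
152.8 kHz mod fs = 3.2 kHz.
3.2 kHz ≤ fs/2 = 18.7 kHz, appears at 3.2 kHz.
86 kHz mod fs = 11.2 kHz.
11.2 kHz ≤ fs/2 = 18.7 kHz, appears at 11.2 kHz.
132.8 kHz mod fs = 20.6 kHz.
20.6 kHz > fs/2 = 18.7 kHz, folds to fs − 20.6 kHz = 16.8 kHz.
61.6 kHz mod fs = 24.2 kHz.
24.2 kHz > fs/2 = 18.7 kHz, folds to fs − 24.2 kHz = 13.2 kHz.
Distinct values: {3.2 kHz, 11.2 kHz, 13.2 kHz, 14.2 kHz, 16.8 kHz} → 5.

5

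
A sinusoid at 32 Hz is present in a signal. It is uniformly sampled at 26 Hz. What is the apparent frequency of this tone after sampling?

6 Hz

32 Hz mod fs = 6 Hz.
6 Hz ≤ fs/2 = 13 Hz, appears at 6 Hz.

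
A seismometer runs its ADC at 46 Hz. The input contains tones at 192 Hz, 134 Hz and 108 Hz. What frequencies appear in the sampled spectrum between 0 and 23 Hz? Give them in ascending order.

4 Hz, 8 Hz, 16 Hz

fs/2 = 23 Hz.
192 Hz mod fs = 8 Hz.
8 Hz ≤ fs/2 = 23 Hz, appears at 8 Hz.
134 Hz mod fs = 42 Hz.
42 Hz > fs/2 = 23 Hz, folds to fs − 42 Hz = 4 Hz.
108 Hz mod fs = 16 Hz.
16 Hz ≤ fs/2 = 23 Hz, appears at 16 Hz.
Distinct values: {4 Hz, 8 Hz, 16 Hz}.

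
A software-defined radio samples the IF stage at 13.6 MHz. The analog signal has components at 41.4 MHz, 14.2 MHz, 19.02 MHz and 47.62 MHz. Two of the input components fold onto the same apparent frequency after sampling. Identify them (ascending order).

fs/2 = 6.8 MHz.
41.4 MHz mod fs = 0.6 MHz.
0.6 MHz ≤ fs/2 = 6.8 MHz, appears at 0.6 MHz.
14.2 MHz mod fs = 0.6 MHz.
0.6 MHz ≤ fs/2 = 6.8 MHz, appears at 0.6 MHz.
19.02 MHz mod fs = 5.42 MHz.
5.42 MHz ≤ fs/2 = 6.8 MHz, appears at 5.42 MHz.
47.62 MHz mod fs = 6.82 MHz.
6.82 MHz > fs/2 = 6.8 MHz, folds to fs − 6.82 MHz = 6.78 MHz.
14.2 MHz and 41.4 MHz both map to 0.6 MHz.

14.2 MHz, 41.4 MHz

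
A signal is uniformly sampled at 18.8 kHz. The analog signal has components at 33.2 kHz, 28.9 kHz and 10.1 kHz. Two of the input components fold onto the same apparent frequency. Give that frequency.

fs/2 = 9.4 kHz.
33.2 kHz mod fs = 14.4 kHz.
14.4 kHz > fs/2 = 9.4 kHz, folds to fs − 14.4 kHz = 4.4 kHz.
28.9 kHz mod fs = 10.1 kHz.
10.1 kHz > fs/2 = 9.4 kHz, folds to fs − 10.1 kHz = 8.7 kHz.
10.1 kHz > fs/2 = 9.4 kHz, folds to fs − 10.1 kHz = 8.7 kHz.
10.1 kHz and 28.9 kHz both map to 8.7 kHz.

8.7 kHz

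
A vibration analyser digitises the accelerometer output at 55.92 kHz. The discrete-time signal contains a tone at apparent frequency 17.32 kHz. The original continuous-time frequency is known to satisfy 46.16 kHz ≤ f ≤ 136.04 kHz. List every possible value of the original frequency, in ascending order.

Frequencies that alias to 17.32 kHz are k·fs ± 17.32 kHz for integer k ≥ 0.
k=0: 17.32 kHz.
k=1: 38.6 kHz, 73.24 kHz.
k=2: 94.52 kHz, 129.16 kHz.
k=3: 150.44 kHz, 185.08 kHz.
Within [46.16 kHz, 136.04 kHz]: 73.24 kHz, 94.52 kHz, 129.16 kHz.

73.24 kHz, 94.52 kHz, 129.16 kHz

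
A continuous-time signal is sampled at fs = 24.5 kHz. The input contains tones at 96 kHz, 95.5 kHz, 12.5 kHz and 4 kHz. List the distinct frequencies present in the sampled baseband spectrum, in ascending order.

fs/2 = 12.25 kHz.
96 kHz mod fs = 22.5 kHz.
22.5 kHz > fs/2 = 12.25 kHz, folds to fs − 22.5 kHz = 2 kHz.
95.5 kHz mod fs = 22 kHz.
22 kHz > fs/2 = 12.25 kHz, folds to fs − 22 kHz = 2.5 kHz.
12.5 kHz > fs/2 = 12.25 kHz, folds to fs − 12.5 kHz = 12 kHz.
4 kHz ≤ fs/2 = 12.25 kHz, passes unchanged.
Distinct values: {2 kHz, 2.5 kHz, 4 kHz, 12 kHz}.

2 kHz, 2.5 kHz, 4 kHz, 12 kHz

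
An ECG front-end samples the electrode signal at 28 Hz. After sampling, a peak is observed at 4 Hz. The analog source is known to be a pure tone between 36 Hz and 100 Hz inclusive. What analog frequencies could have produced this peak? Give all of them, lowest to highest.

Frequencies that alias to 4 Hz are k·fs ± 4 Hz for integer k ≥ 0.
k=0: 4 Hz.
k=1: 24 Hz, 32 Hz.
k=2: 52 Hz, 60 Hz.
k=3: 80 Hz, 88 Hz.
k=4: 108 Hz, 116 Hz.
Within [36 Hz, 100 Hz]: 52 Hz, 60 Hz, 80 Hz, 88 Hz.

52 Hz, 60 Hz, 80 Hz, 88 Hz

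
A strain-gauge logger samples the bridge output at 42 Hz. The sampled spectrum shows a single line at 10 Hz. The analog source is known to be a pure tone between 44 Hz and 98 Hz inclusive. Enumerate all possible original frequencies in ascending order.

52 Hz, 74 Hz, 94 Hz

Frequencies that alias to 10 Hz are k·fs ± 10 Hz for integer k ≥ 0.
k=0: 10 Hz.
k=1: 32 Hz, 52 Hz.
k=2: 74 Hz, 94 Hz.
k=3: 116 Hz, 136 Hz.
Within [44 Hz, 98 Hz]: 52 Hz, 74 Hz, 94 Hz.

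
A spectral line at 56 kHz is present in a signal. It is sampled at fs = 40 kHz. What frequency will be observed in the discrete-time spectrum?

56 kHz mod fs = 16 kHz.
16 kHz ≤ fs/2 = 20 kHz, appears at 16 kHz.

16 kHz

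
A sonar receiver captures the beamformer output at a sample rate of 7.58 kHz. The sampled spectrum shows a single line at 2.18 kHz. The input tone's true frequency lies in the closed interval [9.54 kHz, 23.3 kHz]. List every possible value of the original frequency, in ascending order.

Frequencies that alias to 2.18 kHz are k·fs ± 2.18 kHz for integer k ≥ 0.
k=0: 2.18 kHz.
k=1: 5.4 kHz, 9.76 kHz.
k=2: 12.98 kHz, 17.34 kHz.
k=3: 20.56 kHz, 24.92 kHz.
k=4: 28.14 kHz, 32.5 kHz.
Within [9.54 kHz, 23.3 kHz]: 9.76 kHz, 12.98 kHz, 17.34 kHz, 20.56 kHz.

9.76 kHz, 12.98 kHz, 17.34 kHz, 20.56 kHz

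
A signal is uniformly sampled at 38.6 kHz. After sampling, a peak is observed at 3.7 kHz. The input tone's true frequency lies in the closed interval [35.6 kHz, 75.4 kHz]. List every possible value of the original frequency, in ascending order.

42.3 kHz, 73.5 kHz

Frequencies that alias to 3.7 kHz are k·fs ± 3.7 kHz for integer k ≥ 0.
k=0: 3.7 kHz.
k=1: 34.9 kHz, 42.3 kHz.
k=2: 73.5 kHz, 80.9 kHz.
k=3: 112.1 kHz, 119.5 kHz.
Within [35.6 kHz, 75.4 kHz]: 42.3 kHz, 73.5 kHz.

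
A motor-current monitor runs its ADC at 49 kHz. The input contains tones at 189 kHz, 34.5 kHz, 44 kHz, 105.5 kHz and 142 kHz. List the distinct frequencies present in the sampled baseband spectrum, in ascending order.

fs/2 = 24.5 kHz.
189 kHz mod fs = 42 kHz.
42 kHz > fs/2 = 24.5 kHz, folds to fs − 42 kHz = 7 kHz.
34.5 kHz > fs/2 = 24.5 kHz, folds to fs − 34.5 kHz = 14.5 kHz.
44 kHz > fs/2 = 24.5 kHz, folds to fs − 44 kHz = 5 kHz.
105.5 kHz mod fs = 7.5 kHz.
7.5 kHz ≤ fs/2 = 24.5 kHz, appears at 7.5 kHz.
142 kHz mod fs = 44 kHz.
44 kHz > fs/2 = 24.5 kHz, folds to fs − 44 kHz = 5 kHz.
Distinct values: {5 kHz, 7 kHz, 7.5 kHz, 14.5 kHz}.

5 kHz, 7 kHz, 7.5 kHz, 14.5 kHz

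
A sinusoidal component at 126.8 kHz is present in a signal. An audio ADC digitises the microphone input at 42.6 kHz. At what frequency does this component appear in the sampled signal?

1 kHz

126.8 kHz mod fs = 41.6 kHz.
41.6 kHz > fs/2 = 21.3 kHz, folds to fs − 41.6 kHz = 1 kHz.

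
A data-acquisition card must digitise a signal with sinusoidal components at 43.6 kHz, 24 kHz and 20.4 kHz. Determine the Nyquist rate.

87.2 kHz

Highest-frequency component: 43.6 kHz.
Nyquist rate = 2 × 43.6 kHz = 87.2 kHz.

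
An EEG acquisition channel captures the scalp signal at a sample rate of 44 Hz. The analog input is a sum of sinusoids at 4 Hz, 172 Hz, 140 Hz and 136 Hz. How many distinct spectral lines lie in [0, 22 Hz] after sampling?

2

fs/2 = 22 Hz.
4 Hz ≤ fs/2 = 22 Hz, passes unchanged.
172 Hz mod fs = 40 Hz.
40 Hz > fs/2 = 22 Hz, folds to fs − 40 Hz = 4 Hz.
140 Hz mod fs = 8 Hz.
8 Hz ≤ fs/2 = 22 Hz, appears at 8 Hz.
136 Hz mod fs = 4 Hz.
4 Hz ≤ fs/2 = 22 Hz, appears at 4 Hz.
Distinct values: {4 Hz, 8 Hz} → 2.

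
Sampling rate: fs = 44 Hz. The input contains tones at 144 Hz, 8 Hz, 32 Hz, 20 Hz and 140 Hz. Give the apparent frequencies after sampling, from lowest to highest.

8 Hz, 12 Hz, 20 Hz

fs/2 = 22 Hz.
144 Hz mod fs = 12 Hz.
12 Hz ≤ fs/2 = 22 Hz, appears at 12 Hz.
8 Hz ≤ fs/2 = 22 Hz, passes unchanged.
32 Hz > fs/2 = 22 Hz, folds to fs − 32 Hz = 12 Hz.
20 Hz ≤ fs/2 = 22 Hz, passes unchanged.
140 Hz mod fs = 8 Hz.
8 Hz ≤ fs/2 = 22 Hz, appears at 8 Hz.
Distinct values: {8 Hz, 12 Hz, 20 Hz}.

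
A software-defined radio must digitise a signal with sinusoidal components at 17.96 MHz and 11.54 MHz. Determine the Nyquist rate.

35.92 MHz

Highest-frequency component: 17.96 MHz.
Nyquist rate = 2 × 17.96 MHz = 35.92 MHz.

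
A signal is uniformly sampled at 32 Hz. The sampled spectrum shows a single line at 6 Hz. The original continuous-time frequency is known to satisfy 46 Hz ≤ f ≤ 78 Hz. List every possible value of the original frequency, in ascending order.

Frequencies that alias to 6 Hz are k·fs ± 6 Hz for integer k ≥ 0.
k=0: 6 Hz.
k=1: 26 Hz, 38 Hz.
k=2: 58 Hz, 70 Hz.
k=3: 90 Hz, 102 Hz.
Within [46 Hz, 78 Hz]: 58 Hz, 70 Hz.

58 Hz, 70 Hz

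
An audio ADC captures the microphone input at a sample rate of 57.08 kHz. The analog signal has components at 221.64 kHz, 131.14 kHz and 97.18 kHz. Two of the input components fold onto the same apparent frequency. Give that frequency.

fs/2 = 28.54 kHz.
221.64 kHz mod fs = 50.4 kHz.
50.4 kHz > fs/2 = 28.54 kHz, folds to fs − 50.4 kHz = 6.68 kHz.
131.14 kHz mod fs = 16.98 kHz.
16.98 kHz ≤ fs/2 = 28.54 kHz, appears at 16.98 kHz.
97.18 kHz mod fs = 40.1 kHz.
40.1 kHz > fs/2 = 28.54 kHz, folds to fs − 40.1 kHz = 16.98 kHz.
97.18 kHz and 131.14 kHz both map to 16.98 kHz.

16.98 kHz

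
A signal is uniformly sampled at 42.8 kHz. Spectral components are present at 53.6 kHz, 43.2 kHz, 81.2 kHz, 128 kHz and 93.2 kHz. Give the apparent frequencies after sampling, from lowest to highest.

0.4 kHz, 4.4 kHz, 7.6 kHz, 10.8 kHz

fs/2 = 21.4 kHz.
53.6 kHz mod fs = 10.8 kHz.
10.8 kHz ≤ fs/2 = 21.4 kHz, appears at 10.8 kHz.
43.2 kHz mod fs = 0.4 kHz.
0.4 kHz ≤ fs/2 = 21.4 kHz, appears at 0.4 kHz.
81.2 kHz mod fs = 38.4 kHz.
38.4 kHz > fs/2 = 21.4 kHz, folds to fs − 38.4 kHz = 4.4 kHz.
128 kHz mod fs = 42.4 kHz.
42.4 kHz > fs/2 = 21.4 kHz, folds to fs − 42.4 kHz = 0.4 kHz.
93.2 kHz mod fs = 7.6 kHz.
7.6 kHz ≤ fs/2 = 21.4 kHz, appears at 7.6 kHz.
Distinct values: {0.4 kHz, 4.4 kHz, 7.6 kHz, 10.8 kHz}.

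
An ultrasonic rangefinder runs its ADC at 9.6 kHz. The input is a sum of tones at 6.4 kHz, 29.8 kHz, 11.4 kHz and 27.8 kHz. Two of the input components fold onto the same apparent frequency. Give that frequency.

fs/2 = 4.8 kHz.
6.4 kHz > fs/2 = 4.8 kHz, folds to fs − 6.4 kHz = 3.2 kHz.
29.8 kHz mod fs = 1 kHz.
1 kHz ≤ fs/2 = 4.8 kHz, appears at 1 kHz.
11.4 kHz mod fs = 1.8 kHz.
1.8 kHz ≤ fs/2 = 4.8 kHz, appears at 1.8 kHz.
27.8 kHz mod fs = 8.6 kHz.
8.6 kHz > fs/2 = 4.8 kHz, folds to fs − 8.6 kHz = 1 kHz.
27.8 kHz and 29.8 kHz both map to 1 kHz.

1 kHz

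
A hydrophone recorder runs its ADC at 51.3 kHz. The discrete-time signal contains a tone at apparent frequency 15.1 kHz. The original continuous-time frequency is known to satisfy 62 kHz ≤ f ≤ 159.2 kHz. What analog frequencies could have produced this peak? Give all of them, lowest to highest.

66.4 kHz, 87.5 kHz, 117.7 kHz, 138.8 kHz

Frequencies that alias to 15.1 kHz are k·fs ± 15.1 kHz for integer k ≥ 0.
k=0: 15.1 kHz.
k=1: 36.2 kHz, 66.4 kHz.
k=2: 87.5 kHz, 117.7 kHz.
k=3: 138.8 kHz, 169 kHz.
k=4: 190.1 kHz, 220.3 kHz.
Within [62 kHz, 159.2 kHz]: 66.4 kHz, 87.5 kHz, 117.7 kHz, 138.8 kHz.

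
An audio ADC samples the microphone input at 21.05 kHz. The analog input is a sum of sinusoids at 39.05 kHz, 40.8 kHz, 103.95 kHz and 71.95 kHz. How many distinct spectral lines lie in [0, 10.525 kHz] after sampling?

fs/2 = 10.525 kHz.
39.05 kHz mod fs = 18 kHz.
18 kHz > fs/2 = 10.525 kHz, folds to fs − 18 kHz = 3.05 kHz.
40.8 kHz mod fs = 19.75 kHz.
19.75 kHz > fs/2 = 10.525 kHz, folds to fs − 19.75 kHz = 1.3 kHz.
103.95 kHz mod fs = 19.75 kHz.
19.75 kHz > fs/2 = 10.525 kHz, folds to fs − 19.75 kHz = 1.3 kHz.
71.95 kHz mod fs = 8.8 kHz.
8.8 kHz ≤ fs/2 = 10.525 kHz, appears at 8.8 kHz.
Distinct values: {1.3 kHz, 3.05 kHz, 8.8 kHz} → 3.

3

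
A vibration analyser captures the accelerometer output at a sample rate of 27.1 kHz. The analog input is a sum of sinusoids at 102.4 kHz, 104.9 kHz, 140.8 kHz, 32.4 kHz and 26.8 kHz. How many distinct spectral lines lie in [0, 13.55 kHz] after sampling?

fs/2 = 13.55 kHz.
102.4 kHz mod fs = 21.1 kHz.
21.1 kHz > fs/2 = 13.55 kHz, folds to fs − 21.1 kHz = 6 kHz.
104.9 kHz mod fs = 23.6 kHz.
23.6 kHz > fs/2 = 13.55 kHz, folds to fs − 23.6 kHz = 3.5 kHz.
140.8 kHz mod fs = 5.3 kHz.
5.3 kHz ≤ fs/2 = 13.55 kHz, appears at 5.3 kHz.
32.4 kHz mod fs = 5.3 kHz.
5.3 kHz ≤ fs/2 = 13.55 kHz, appears at 5.3 kHz.
26.8 kHz > fs/2 = 13.55 kHz, folds to fs − 26.8 kHz = 0.3 kHz.
Distinct values: {0.3 kHz, 3.5 kHz, 5.3 kHz, 6 kHz} → 4.

4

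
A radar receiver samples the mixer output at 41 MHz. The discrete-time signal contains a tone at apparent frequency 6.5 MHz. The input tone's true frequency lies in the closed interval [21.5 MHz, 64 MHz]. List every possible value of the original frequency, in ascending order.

Frequencies that alias to 6.5 MHz are k·fs ± 6.5 MHz for integer k ≥ 0.
k=0: 6.5 MHz.
k=1: 34.5 MHz, 47.5 MHz.
k=2: 75.5 MHz, 88.5 MHz.
Within [21.5 MHz, 64 MHz]: 34.5 MHz, 47.5 MHz.

34.5 MHz, 47.5 MHz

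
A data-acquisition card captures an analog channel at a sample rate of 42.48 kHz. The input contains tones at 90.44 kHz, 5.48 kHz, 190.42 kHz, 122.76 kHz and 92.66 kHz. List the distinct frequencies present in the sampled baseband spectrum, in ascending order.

4.68 kHz, 5.48 kHz, 7.7 kHz, 20.5 kHz

fs/2 = 21.24 kHz.
90.44 kHz mod fs = 5.48 kHz.
5.48 kHz ≤ fs/2 = 21.24 kHz, appears at 5.48 kHz.
5.48 kHz ≤ fs/2 = 21.24 kHz, passes unchanged.
190.42 kHz mod fs = 20.5 kHz.
20.5 kHz ≤ fs/2 = 21.24 kHz, appears at 20.5 kHz.
122.76 kHz mod fs = 37.8 kHz.
37.8 kHz > fs/2 = 21.24 kHz, folds to fs − 37.8 kHz = 4.68 kHz.
92.66 kHz mod fs = 7.7 kHz.
7.7 kHz ≤ fs/2 = 21.24 kHz, appears at 7.7 kHz.
Distinct values: {4.68 kHz, 5.48 kHz, 7.7 kHz, 20.5 kHz}.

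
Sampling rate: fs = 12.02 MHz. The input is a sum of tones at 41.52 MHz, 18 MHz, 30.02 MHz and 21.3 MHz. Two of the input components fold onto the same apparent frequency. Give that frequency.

fs/2 = 6.01 MHz.
41.52 MHz mod fs = 5.46 MHz.
5.46 MHz ≤ fs/2 = 6.01 MHz, appears at 5.46 MHz.
18 MHz mod fs = 5.98 MHz.
5.98 MHz ≤ fs/2 = 6.01 MHz, appears at 5.98 MHz.
30.02 MHz mod fs = 5.98 MHz.
5.98 MHz ≤ fs/2 = 6.01 MHz, appears at 5.98 MHz.
21.3 MHz mod fs = 9.28 MHz.
9.28 MHz > fs/2 = 6.01 MHz, folds to fs − 9.28 MHz = 2.74 MHz.
18 MHz and 30.02 MHz both map to 5.98 MHz.

5.98 MHz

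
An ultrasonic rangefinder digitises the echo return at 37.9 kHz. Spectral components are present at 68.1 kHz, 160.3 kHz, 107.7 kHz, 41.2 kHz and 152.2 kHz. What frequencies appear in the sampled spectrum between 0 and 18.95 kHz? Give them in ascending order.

0.6 kHz, 3.3 kHz, 6 kHz, 7.7 kHz, 8.7 kHz

fs/2 = 18.95 kHz.
68.1 kHz mod fs = 30.2 kHz.
30.2 kHz > fs/2 = 18.95 kHz, folds to fs − 30.2 kHz = 7.7 kHz.
160.3 kHz mod fs = 8.7 kHz.
8.7 kHz ≤ fs/2 = 18.95 kHz, appears at 8.7 kHz.
107.7 kHz mod fs = 31.9 kHz.
31.9 kHz > fs/2 = 18.95 kHz, folds to fs − 31.9 kHz = 6 kHz.
41.2 kHz mod fs = 3.3 kHz.
3.3 kHz ≤ fs/2 = 18.95 kHz, appears at 3.3 kHz.
152.2 kHz mod fs = 0.6 kHz.
0.6 kHz ≤ fs/2 = 18.95 kHz, appears at 0.6 kHz.
Distinct values: {0.6 kHz, 3.3 kHz, 6 kHz, 7.7 kHz, 8.7 kHz}.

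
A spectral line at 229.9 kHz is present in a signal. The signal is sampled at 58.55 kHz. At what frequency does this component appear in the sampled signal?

229.9 kHz mod fs = 54.25 kHz.
54.25 kHz > fs/2 = 29.275 kHz, folds to fs − 54.25 kHz = 4.3 kHz.

4.3 kHz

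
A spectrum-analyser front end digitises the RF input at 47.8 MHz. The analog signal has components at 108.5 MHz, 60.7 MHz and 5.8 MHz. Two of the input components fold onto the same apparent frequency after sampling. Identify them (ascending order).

60.7 MHz, 108.5 MHz

fs/2 = 23.9 MHz.
108.5 MHz mod fs = 12.9 MHz.
12.9 MHz ≤ fs/2 = 23.9 MHz, appears at 12.9 MHz.
60.7 MHz mod fs = 12.9 MHz.
12.9 MHz ≤ fs/2 = 23.9 MHz, appears at 12.9 MHz.
5.8 MHz ≤ fs/2 = 23.9 MHz, passes unchanged.
60.7 MHz and 108.5 MHz both map to 12.9 MHz.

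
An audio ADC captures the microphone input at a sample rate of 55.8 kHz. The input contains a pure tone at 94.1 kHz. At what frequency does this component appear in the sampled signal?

94.1 kHz mod fs = 38.3 kHz.
38.3 kHz > fs/2 = 27.9 kHz, folds to fs − 38.3 kHz = 17.5 kHz.

17.5 kHz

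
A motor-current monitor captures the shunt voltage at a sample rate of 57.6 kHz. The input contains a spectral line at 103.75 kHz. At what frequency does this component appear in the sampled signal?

11.45 kHz

103.75 kHz mod fs = 46.15 kHz.
46.15 kHz > fs/2 = 28.8 kHz, folds to fs − 46.15 kHz = 11.45 kHz.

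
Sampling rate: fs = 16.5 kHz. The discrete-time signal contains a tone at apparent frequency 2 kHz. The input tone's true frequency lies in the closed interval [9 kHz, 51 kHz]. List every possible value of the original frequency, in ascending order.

Frequencies that alias to 2 kHz are k·fs ± 2 kHz for integer k ≥ 0.
k=0: 2 kHz.
k=1: 14.5 kHz, 18.5 kHz.
k=2: 31 kHz, 35 kHz.
k=3: 47.5 kHz, 51.5 kHz.
k=4: 64 kHz, 68 kHz.
Within [9 kHz, 51 kHz]: 14.5 kHz, 18.5 kHz, 31 kHz, 35 kHz, 47.5 kHz.

14.5 kHz, 18.5 kHz, 31 kHz, 35 kHz, 47.5 kHz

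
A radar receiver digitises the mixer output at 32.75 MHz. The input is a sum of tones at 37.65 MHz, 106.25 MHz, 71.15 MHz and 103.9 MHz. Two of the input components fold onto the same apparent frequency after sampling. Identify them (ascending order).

71.15 MHz, 103.9 MHz

fs/2 = 16.375 MHz.
37.65 MHz mod fs = 4.9 MHz.
4.9 MHz ≤ fs/2 = 16.375 MHz, appears at 4.9 MHz.
106.25 MHz mod fs = 8 MHz.
8 MHz ≤ fs/2 = 16.375 MHz, appears at 8 MHz.
71.15 MHz mod fs = 5.65 MHz.
5.65 MHz ≤ fs/2 = 16.375 MHz, appears at 5.65 MHz.
103.9 MHz mod fs = 5.65 MHz.
5.65 MHz ≤ fs/2 = 16.375 MHz, appears at 5.65 MHz.
71.15 MHz and 103.9 MHz both map to 5.65 MHz.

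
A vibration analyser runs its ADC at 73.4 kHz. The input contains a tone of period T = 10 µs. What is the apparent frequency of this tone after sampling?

26.6 kHz

T = 10 µs → f = 1/T = 100 kHz.
100 kHz mod fs = 26.6 kHz.
26.6 kHz ≤ fs/2 = 36.7 kHz, appears at 26.6 kHz.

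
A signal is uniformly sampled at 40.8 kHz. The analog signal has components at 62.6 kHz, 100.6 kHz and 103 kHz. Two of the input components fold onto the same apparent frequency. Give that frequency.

19 kHz

fs/2 = 20.4 kHz.
62.6 kHz mod fs = 21.8 kHz.
21.8 kHz > fs/2 = 20.4 kHz, folds to fs − 21.8 kHz = 19 kHz.
100.6 kHz mod fs = 19 kHz.
19 kHz ≤ fs/2 = 20.4 kHz, appears at 19 kHz.
103 kHz mod fs = 21.4 kHz.
21.4 kHz > fs/2 = 20.4 kHz, folds to fs − 21.4 kHz = 19.4 kHz.
62.6 kHz and 100.6 kHz both map to 19 kHz.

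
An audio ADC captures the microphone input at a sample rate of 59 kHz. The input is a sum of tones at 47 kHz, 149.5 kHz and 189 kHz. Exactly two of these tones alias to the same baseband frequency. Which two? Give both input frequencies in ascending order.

fs/2 = 29.5 kHz.
47 kHz > fs/2 = 29.5 kHz, folds to fs − 47 kHz = 12 kHz.
149.5 kHz mod fs = 31.5 kHz.
31.5 kHz > fs/2 = 29.5 kHz, folds to fs − 31.5 kHz = 27.5 kHz.
189 kHz mod fs = 12 kHz.
12 kHz ≤ fs/2 = 29.5 kHz, appears at 12 kHz.
47 kHz and 189 kHz both map to 12 kHz.

47 kHz, 189 kHz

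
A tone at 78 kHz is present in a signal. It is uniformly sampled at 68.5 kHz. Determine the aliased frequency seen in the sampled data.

9.5 kHz

78 kHz mod fs = 9.5 kHz.
9.5 kHz ≤ fs/2 = 34.25 kHz, appears at 9.5 kHz.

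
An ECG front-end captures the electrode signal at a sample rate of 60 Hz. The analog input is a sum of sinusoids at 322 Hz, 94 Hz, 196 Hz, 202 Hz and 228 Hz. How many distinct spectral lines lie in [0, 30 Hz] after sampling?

fs/2 = 30 Hz.
322 Hz mod fs = 22 Hz.
22 Hz ≤ fs/2 = 30 Hz, appears at 22 Hz.
94 Hz mod fs = 34 Hz.
34 Hz > fs/2 = 30 Hz, folds to fs − 34 Hz = 26 Hz.
196 Hz mod fs = 16 Hz.
16 Hz ≤ fs/2 = 30 Hz, appears at 16 Hz.
202 Hz mod fs = 22 Hz.
22 Hz ≤ fs/2 = 30 Hz, appears at 22 Hz.
228 Hz mod fs = 48 Hz.
48 Hz > fs/2 = 30 Hz, folds to fs − 48 Hz = 12 Hz.
Distinct values: {12 Hz, 16 Hz, 22 Hz, 26 Hz} → 4.

4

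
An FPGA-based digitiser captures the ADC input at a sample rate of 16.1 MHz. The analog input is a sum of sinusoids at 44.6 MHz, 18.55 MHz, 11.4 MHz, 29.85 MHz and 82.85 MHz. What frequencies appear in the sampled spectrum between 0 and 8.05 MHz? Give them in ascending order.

2.35 MHz, 2.45 MHz, 3.7 MHz, 4.7 MHz

fs/2 = 8.05 MHz.
44.6 MHz mod fs = 12.4 MHz.
12.4 MHz > fs/2 = 8.05 MHz, folds to fs − 12.4 MHz = 3.7 MHz.
18.55 MHz mod fs = 2.45 MHz.
2.45 MHz ≤ fs/2 = 8.05 MHz, appears at 2.45 MHz.
11.4 MHz > fs/2 = 8.05 MHz, folds to fs − 11.4 MHz = 4.7 MHz.
29.85 MHz mod fs = 13.75 MHz.
13.75 MHz > fs/2 = 8.05 MHz, folds to fs − 13.75 MHz = 2.35 MHz.
82.85 MHz mod fs = 2.35 MHz.
2.35 MHz ≤ fs/2 = 8.05 MHz, appears at 2.35 MHz.
Distinct values: {2.35 MHz, 2.45 MHz, 3.7 MHz, 4.7 MHz}.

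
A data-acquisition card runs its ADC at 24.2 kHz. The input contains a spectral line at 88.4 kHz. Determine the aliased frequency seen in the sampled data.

88.4 kHz mod fs = 15.8 kHz.
15.8 kHz > fs/2 = 12.1 kHz, folds to fs − 15.8 kHz = 8.4 kHz.

8.4 kHz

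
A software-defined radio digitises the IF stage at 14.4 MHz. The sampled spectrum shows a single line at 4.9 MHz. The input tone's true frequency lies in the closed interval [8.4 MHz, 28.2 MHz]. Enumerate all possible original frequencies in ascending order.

Frequencies that alias to 4.9 MHz are k·fs ± 4.9 MHz for integer k ≥ 0.
k=0: 4.9 MHz.
k=1: 9.5 MHz, 19.3 MHz.
k=2: 23.9 MHz, 33.7 MHz.
k=3: 38.3 MHz, 48.1 MHz.
Within [8.4 MHz, 28.2 MHz]: 9.5 MHz, 19.3 MHz, 23.9 MHz.

9.5 MHz, 19.3 MHz, 23.9 MHz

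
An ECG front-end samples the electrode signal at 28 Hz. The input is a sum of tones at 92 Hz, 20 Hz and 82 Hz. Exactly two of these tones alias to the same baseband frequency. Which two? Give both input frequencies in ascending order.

fs/2 = 14 Hz.
92 Hz mod fs = 8 Hz.
8 Hz ≤ fs/2 = 14 Hz, appears at 8 Hz.
20 Hz > fs/2 = 14 Hz, folds to fs − 20 Hz = 8 Hz.
82 Hz mod fs = 26 Hz.
26 Hz > fs/2 = 14 Hz, folds to fs − 26 Hz = 2 Hz.
20 Hz and 92 Hz both map to 8 Hz.

20 Hz, 92 Hz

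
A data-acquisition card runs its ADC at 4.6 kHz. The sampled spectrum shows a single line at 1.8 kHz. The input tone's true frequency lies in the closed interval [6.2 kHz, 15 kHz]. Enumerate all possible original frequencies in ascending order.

Frequencies that alias to 1.8 kHz are k·fs ± 1.8 kHz for integer k ≥ 0.
k=0: 1.8 kHz.
k=1: 2.8 kHz, 6.4 kHz.
k=2: 7.4 kHz, 11 kHz.
k=3: 12 kHz, 15.6 kHz.
k=4: 16.6 kHz, 20.2 kHz.
Within [6.2 kHz, 15 kHz]: 6.4 kHz, 7.4 kHz, 11 kHz, 12 kHz.

6.4 kHz, 7.4 kHz, 11 kHz, 12 kHz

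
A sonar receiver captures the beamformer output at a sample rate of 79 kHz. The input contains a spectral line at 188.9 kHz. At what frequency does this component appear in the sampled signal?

188.9 kHz mod fs = 30.9 kHz.
30.9 kHz ≤ fs/2 = 39.5 kHz, appears at 30.9 kHz.

30.9 kHz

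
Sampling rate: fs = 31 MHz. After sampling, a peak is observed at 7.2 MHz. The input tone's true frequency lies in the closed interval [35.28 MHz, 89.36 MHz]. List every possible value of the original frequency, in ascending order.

38.2 MHz, 54.8 MHz, 69.2 MHz, 85.8 MHz

Frequencies that alias to 7.2 MHz are k·fs ± 7.2 MHz for integer k ≥ 0.
k=0: 7.2 MHz.
k=1: 23.8 MHz, 38.2 MHz.
k=2: 54.8 MHz, 69.2 MHz.
k=3: 85.8 MHz, 100.2 MHz.
k=4: 116.8 MHz, 131.2 MHz.
Within [35.28 MHz, 89.36 MHz]: 38.2 MHz, 54.8 MHz, 69.2 MHz, 85.8 MHz.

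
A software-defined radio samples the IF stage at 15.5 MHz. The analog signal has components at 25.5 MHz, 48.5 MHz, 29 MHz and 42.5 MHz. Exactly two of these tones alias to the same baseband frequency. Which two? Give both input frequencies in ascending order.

fs/2 = 7.75 MHz.
25.5 MHz mod fs = 10 MHz.
10 MHz > fs/2 = 7.75 MHz, folds to fs − 10 MHz = 5.5 MHz.
48.5 MHz mod fs = 2 MHz.
2 MHz ≤ fs/2 = 7.75 MHz, appears at 2 MHz.
29 MHz mod fs = 13.5 MHz.
13.5 MHz > fs/2 = 7.75 MHz, folds to fs − 13.5 MHz = 2 MHz.
42.5 MHz mod fs = 11.5 MHz.
11.5 MHz > fs/2 = 7.75 MHz, folds to fs − 11.5 MHz = 4 MHz.
29 MHz and 48.5 MHz both map to 2 MHz.

29 MHz, 48.5 MHz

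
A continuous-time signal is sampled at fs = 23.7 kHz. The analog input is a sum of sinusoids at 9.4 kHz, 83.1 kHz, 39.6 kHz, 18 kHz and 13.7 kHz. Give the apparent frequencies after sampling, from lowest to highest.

fs/2 = 11.85 kHz.
9.4 kHz ≤ fs/2 = 11.85 kHz, passes unchanged.
83.1 kHz mod fs = 12 kHz.
12 kHz > fs/2 = 11.85 kHz, folds to fs − 12 kHz = 11.7 kHz.
39.6 kHz mod fs = 15.9 kHz.
15.9 kHz > fs/2 = 11.85 kHz, folds to fs − 15.9 kHz = 7.8 kHz.
18 kHz > fs/2 = 11.85 kHz, folds to fs − 18 kHz = 5.7 kHz.
13.7 kHz > fs/2 = 11.85 kHz, folds to fs − 13.7 kHz = 10 kHz.
Distinct values: {5.7 kHz, 7.8 kHz, 9.4 kHz, 10 kHz, 11.7 kHz}.

5.7 kHz, 7.8 kHz, 9.4 kHz, 10 kHz, 11.7 kHz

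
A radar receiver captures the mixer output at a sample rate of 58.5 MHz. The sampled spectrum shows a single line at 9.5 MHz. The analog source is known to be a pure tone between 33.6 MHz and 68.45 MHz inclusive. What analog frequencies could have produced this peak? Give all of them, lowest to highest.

Frequencies that alias to 9.5 MHz are k·fs ± 9.5 MHz for integer k ≥ 0.
k=0: 9.5 MHz.
k=1: 49 MHz, 68 MHz.
k=2: 107.5 MHz, 126.5 MHz.
Within [33.6 MHz, 68.45 MHz]: 49 MHz, 68 MHz.

49 MHz, 68 MHz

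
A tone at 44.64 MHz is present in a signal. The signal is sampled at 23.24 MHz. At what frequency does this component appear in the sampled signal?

1.84 MHz

44.64 MHz mod fs = 21.4 MHz.
21.4 MHz > fs/2 = 11.62 MHz, folds to fs − 21.4 MHz = 1.84 MHz.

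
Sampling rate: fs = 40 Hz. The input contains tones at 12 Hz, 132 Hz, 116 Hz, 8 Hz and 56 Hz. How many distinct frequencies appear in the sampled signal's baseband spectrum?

4

fs/2 = 20 Hz.
12 Hz ≤ fs/2 = 20 Hz, passes unchanged.
132 Hz mod fs = 12 Hz.
12 Hz ≤ fs/2 = 20 Hz, appears at 12 Hz.
116 Hz mod fs = 36 Hz.
36 Hz > fs/2 = 20 Hz, folds to fs − 36 Hz = 4 Hz.
8 Hz ≤ fs/2 = 20 Hz, passes unchanged.
56 Hz mod fs = 16 Hz.
16 Hz ≤ fs/2 = 20 Hz, appears at 16 Hz.
Distinct values: {4 Hz, 8 Hz, 12 Hz, 16 Hz} → 4.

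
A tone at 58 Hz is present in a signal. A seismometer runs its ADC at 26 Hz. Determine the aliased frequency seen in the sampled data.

6 Hz

58 Hz mod fs = 6 Hz.
6 Hz ≤ fs/2 = 13 Hz, appears at 6 Hz.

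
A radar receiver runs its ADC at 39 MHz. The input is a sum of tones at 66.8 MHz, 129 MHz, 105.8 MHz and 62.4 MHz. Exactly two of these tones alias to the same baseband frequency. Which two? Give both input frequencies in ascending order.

fs/2 = 19.5 MHz.
66.8 MHz mod fs = 27.8 MHz.
27.8 MHz > fs/2 = 19.5 MHz, folds to fs − 27.8 MHz = 11.2 MHz.
129 MHz mod fs = 12 MHz.
12 MHz ≤ fs/2 = 19.5 MHz, appears at 12 MHz.
105.8 MHz mod fs = 27.8 MHz.
27.8 MHz > fs/2 = 19.5 MHz, folds to fs − 27.8 MHz = 11.2 MHz.
62.4 MHz mod fs = 23.4 MHz.
23.4 MHz > fs/2 = 19.5 MHz, folds to fs − 23.4 MHz = 15.6 MHz.
66.8 MHz and 105.8 MHz both map to 11.2 MHz.

66.8 MHz, 105.8 MHz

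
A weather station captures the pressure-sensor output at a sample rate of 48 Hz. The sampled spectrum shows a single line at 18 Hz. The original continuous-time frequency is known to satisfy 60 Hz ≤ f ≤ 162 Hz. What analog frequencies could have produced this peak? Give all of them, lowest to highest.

66 Hz, 78 Hz, 114 Hz, 126 Hz, 162 Hz

Frequencies that alias to 18 Hz are k·fs ± 18 Hz for integer k ≥ 0.
k=0: 18 Hz.
k=1: 30 Hz, 66 Hz.
k=2: 78 Hz, 114 Hz.
k=3: 126 Hz, 162 Hz.
k=4: 174 Hz, 210 Hz.
Within [60 Hz, 162 Hz]: 66 Hz, 78 Hz, 114 Hz, 126 Hz, 162 Hz.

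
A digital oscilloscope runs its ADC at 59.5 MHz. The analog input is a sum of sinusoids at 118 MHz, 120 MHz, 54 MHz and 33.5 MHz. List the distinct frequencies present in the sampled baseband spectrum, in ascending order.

fs/2 = 29.75 MHz.
118 MHz mod fs = 58.5 MHz.
58.5 MHz > fs/2 = 29.75 MHz, folds to fs − 58.5 MHz = 1 MHz.
120 MHz mod fs = 1 MHz.
1 MHz ≤ fs/2 = 29.75 MHz, appears at 1 MHz.
54 MHz > fs/2 = 29.75 MHz, folds to fs − 54 MHz = 5.5 MHz.
33.5 MHz > fs/2 = 29.75 MHz, folds to fs − 33.5 MHz = 26 MHz.
Distinct values: {1 MHz, 5.5 MHz, 26 MHz}.

1 MHz, 5.5 MHz, 26 MHz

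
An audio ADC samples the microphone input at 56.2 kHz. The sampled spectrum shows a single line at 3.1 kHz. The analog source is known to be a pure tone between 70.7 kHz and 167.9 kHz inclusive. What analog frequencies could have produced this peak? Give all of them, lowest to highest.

109.3 kHz, 115.5 kHz, 165.5 kHz

Frequencies that alias to 3.1 kHz are k·fs ± 3.1 kHz for integer k ≥ 0.
k=0: 3.1 kHz.
k=1: 53.1 kHz, 59.3 kHz.
k=2: 109.3 kHz, 115.5 kHz.
k=3: 165.5 kHz, 171.7 kHz.
k=4: 221.7 kHz, 227.9 kHz.
Within [70.7 kHz, 167.9 kHz]: 109.3 kHz, 115.5 kHz, 165.5 kHz.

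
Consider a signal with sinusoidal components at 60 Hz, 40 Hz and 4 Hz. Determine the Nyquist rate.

Highest-frequency component: 60 Hz.
Nyquist rate = 2 × 60 Hz = 120 Hz.

120 Hz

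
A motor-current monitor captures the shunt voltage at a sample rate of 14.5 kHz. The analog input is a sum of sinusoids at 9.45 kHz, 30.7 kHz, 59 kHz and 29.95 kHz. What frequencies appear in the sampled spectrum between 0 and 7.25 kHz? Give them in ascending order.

0.95 kHz, 1 kHz, 1.7 kHz, 5.05 kHz

fs/2 = 7.25 kHz.
9.45 kHz > fs/2 = 7.25 kHz, folds to fs − 9.45 kHz = 5.05 kHz.
30.7 kHz mod fs = 1.7 kHz.
1.7 kHz ≤ fs/2 = 7.25 kHz, appears at 1.7 kHz.
59 kHz mod fs = 1 kHz.
1 kHz ≤ fs/2 = 7.25 kHz, appears at 1 kHz.
29.95 kHz mod fs = 0.95 kHz.
0.95 kHz ≤ fs/2 = 7.25 kHz, appears at 0.95 kHz.
Distinct values: {0.95 kHz, 1 kHz, 1.7 kHz, 5.05 kHz}.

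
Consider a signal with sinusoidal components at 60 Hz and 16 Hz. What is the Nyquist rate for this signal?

120 Hz

Highest-frequency component: 60 Hz.
Nyquist rate = 2 × 60 Hz = 120 Hz.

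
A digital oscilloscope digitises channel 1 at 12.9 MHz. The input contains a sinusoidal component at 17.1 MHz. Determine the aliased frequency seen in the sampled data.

17.1 MHz mod fs = 4.2 MHz.
4.2 MHz ≤ fs/2 = 6.45 MHz, appears at 4.2 MHz.

4.2 MHz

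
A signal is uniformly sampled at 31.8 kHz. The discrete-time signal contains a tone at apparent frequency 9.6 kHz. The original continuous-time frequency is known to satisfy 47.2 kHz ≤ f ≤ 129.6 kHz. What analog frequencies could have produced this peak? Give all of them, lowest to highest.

Frequencies that alias to 9.6 kHz are k·fs ± 9.6 kHz for integer k ≥ 0.
k=0: 9.6 kHz.
k=1: 22.2 kHz, 41.4 kHz.
k=2: 54 kHz, 73.2 kHz.
k=3: 85.8 kHz, 105 kHz.
k=4: 117.6 kHz, 136.8 kHz.
k=5: 149.4 kHz, 168.6 kHz.
Within [47.2 kHz, 129.6 kHz]: 54 kHz, 73.2 kHz, 85.8 kHz, 105 kHz, 117.6 kHz.

54 kHz, 73.2 kHz, 85.8 kHz, 105 kHz, 117.6 kHz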